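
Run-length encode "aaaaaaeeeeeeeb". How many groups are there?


Input: aaaaaaeeeeeeeb
Scanning for consecutive runs:
  Group 1: 'a' x 6 (positions 0-5)
  Group 2: 'e' x 7 (positions 6-12)
  Group 3: 'b' x 1 (positions 13-13)
Total groups: 3

3


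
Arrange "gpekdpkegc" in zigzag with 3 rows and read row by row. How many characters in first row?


Zigzag "gpekdpkegc" into 3 rows:
Placing characters:
  'g' => row 0
  'p' => row 1
  'e' => row 2
  'k' => row 1
  'd' => row 0
  'p' => row 1
  'k' => row 2
  'e' => row 1
  'g' => row 0
  'c' => row 1
Rows:
  Row 0: "gdg"
  Row 1: "pkpec"
  Row 2: "ek"
First row length: 3

3


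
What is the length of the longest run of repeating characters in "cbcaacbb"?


Input: "cbcaacbb"
Scanning for longest run:
  Position 1 ('b'): new char, reset run to 1
  Position 2 ('c'): new char, reset run to 1
  Position 3 ('a'): new char, reset run to 1
  Position 4 ('a'): continues run of 'a', length=2
  Position 5 ('c'): new char, reset run to 1
  Position 6 ('b'): new char, reset run to 1
  Position 7 ('b'): continues run of 'b', length=2
Longest run: 'a' with length 2

2


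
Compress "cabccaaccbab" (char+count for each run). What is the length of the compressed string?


Input: cabccaaccbab
Runs:
  'c' x 1 => "c1"
  'a' x 1 => "a1"
  'b' x 1 => "b1"
  'c' x 2 => "c2"
  'a' x 2 => "a2"
  'c' x 2 => "c2"
  'b' x 1 => "b1"
  'a' x 1 => "a1"
  'b' x 1 => "b1"
Compressed: "c1a1b1c2a2c2b1a1b1"
Compressed length: 18

18


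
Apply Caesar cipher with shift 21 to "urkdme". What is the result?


Caesar cipher: shift "urkdme" by 21
  'u' (pos 20) + 21 = pos 15 = 'p'
  'r' (pos 17) + 21 = pos 12 = 'm'
  'k' (pos 10) + 21 = pos 5 = 'f'
  'd' (pos 3) + 21 = pos 24 = 'y'
  'm' (pos 12) + 21 = pos 7 = 'h'
  'e' (pos 4) + 21 = pos 25 = 'z'
Result: pmfyhz

pmfyhz


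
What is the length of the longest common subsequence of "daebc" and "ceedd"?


LCS of "daebc" and "ceedd"
DP table:
           c    e    e    d    d
      0    0    0    0    0    0
  d   0    0    0    0    1    1
  a   0    0    0    0    1    1
  e   0    0    1    1    1    1
  b   0    0    1    1    1    1
  c   0    1    1    1    1    1
LCS length = dp[5][5] = 1

1


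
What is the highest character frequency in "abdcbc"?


Input: abdcbc
Character counts:
  'a': 1
  'b': 2
  'c': 2
  'd': 1
Maximum frequency: 2

2


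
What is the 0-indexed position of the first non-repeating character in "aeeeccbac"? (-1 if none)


Input: aeeeccbac
Character frequencies:
  'a': 2
  'b': 1
  'c': 3
  'e': 3
Scanning left to right for freq == 1:
  Position 0 ('a'): freq=2, skip
  Position 1 ('e'): freq=3, skip
  Position 2 ('e'): freq=3, skip
  Position 3 ('e'): freq=3, skip
  Position 4 ('c'): freq=3, skip
  Position 5 ('c'): freq=3, skip
  Position 6 ('b'): unique! => answer = 6

6


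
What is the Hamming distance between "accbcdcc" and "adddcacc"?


Comparing "accbcdcc" and "adddcacc" position by position:
  Position 0: 'a' vs 'a' => same
  Position 1: 'c' vs 'd' => differ
  Position 2: 'c' vs 'd' => differ
  Position 3: 'b' vs 'd' => differ
  Position 4: 'c' vs 'c' => same
  Position 5: 'd' vs 'a' => differ
  Position 6: 'c' vs 'c' => same
  Position 7: 'c' vs 'c' => same
Total differences (Hamming distance): 4

4


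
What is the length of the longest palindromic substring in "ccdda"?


Input: "ccdda"
Checking substrings for palindromes:
  [0:2] "cc" (len 2) => palindrome
  [2:4] "dd" (len 2) => palindrome
Longest palindromic substring: "cc" with length 2

2


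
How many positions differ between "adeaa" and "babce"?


Comparing "adeaa" and "babce" position by position:
  Position 0: 'a' vs 'b' => DIFFER
  Position 1: 'd' vs 'a' => DIFFER
  Position 2: 'e' vs 'b' => DIFFER
  Position 3: 'a' vs 'c' => DIFFER
  Position 4: 'a' vs 'e' => DIFFER
Positions that differ: 5

5


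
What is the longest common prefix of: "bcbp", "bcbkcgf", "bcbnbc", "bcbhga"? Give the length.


Words: bcbp, bcbkcgf, bcbnbc, bcbhga
  Position 0: all 'b' => match
  Position 1: all 'c' => match
  Position 2: all 'b' => match
  Position 3: ('p', 'k', 'n', 'h') => mismatch, stop
LCP = "bcb" (length 3)

3


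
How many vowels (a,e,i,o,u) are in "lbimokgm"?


Input: lbimokgm
Checking each character:
  'l' at position 0: consonant
  'b' at position 1: consonant
  'i' at position 2: vowel (running total: 1)
  'm' at position 3: consonant
  'o' at position 4: vowel (running total: 2)
  'k' at position 5: consonant
  'g' at position 6: consonant
  'm' at position 7: consonant
Total vowels: 2

2


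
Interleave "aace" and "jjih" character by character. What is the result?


Interleaving "aace" and "jjih":
  Position 0: 'a' from first, 'j' from second => "aj"
  Position 1: 'a' from first, 'j' from second => "aj"
  Position 2: 'c' from first, 'i' from second => "ci"
  Position 3: 'e' from first, 'h' from second => "eh"
Result: ajajcieh

ajajcieh


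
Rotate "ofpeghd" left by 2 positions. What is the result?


Input: "ofpeghd", rotate left by 2
First 2 characters: "of"
Remaining characters: "peghd"
Concatenate remaining + first: "peghd" + "of" = "peghdof"

peghdof


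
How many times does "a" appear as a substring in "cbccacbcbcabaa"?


Searching for "a" in "cbccacbcbcabaa"
Scanning each position:
  Position 0: "c" => no
  Position 1: "b" => no
  Position 2: "c" => no
  Position 3: "c" => no
  Position 4: "a" => MATCH
  Position 5: "c" => no
  Position 6: "b" => no
  Position 7: "c" => no
  Position 8: "b" => no
  Position 9: "c" => no
  Position 10: "a" => MATCH
  Position 11: "b" => no
  Position 12: "a" => MATCH
  Position 13: "a" => MATCH
Total occurrences: 4

4


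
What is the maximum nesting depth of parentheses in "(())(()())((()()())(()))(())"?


Input: "(())(()())((()()())(()))(())"
Tracking depth:
  Position 0 '(': depth becomes 1
  Position 1 '(': depth becomes 2
  Position 2 ')': depth becomes 1
  Position 3 ')': depth becomes 0
  Position 4 '(': depth becomes 1
  Position 5 '(': depth becomes 2
  Position 6 ')': depth becomes 1
  Position 7 '(': depth becomes 2
  Position 8 ')': depth becomes 1
  Position 9 ')': depth becomes 0
  Position 10 '(': depth becomes 1
  Position 11 '(': depth becomes 2
  Position 12 '(': depth becomes 3
  Position 13 ')': depth becomes 2
  Position 14 '(': depth becomes 3
  Position 15 ')': depth becomes 2
  Position 16 '(': depth becomes 3
  Position 17 ')': depth becomes 2
  Position 18 ')': depth becomes 1
  Position 19 '(': depth becomes 2
  Position 20 '(': depth becomes 3
  Position 21 ')': depth becomes 2
  Position 22 ')': depth becomes 1
  Position 23 ')': depth becomes 0
  Position 24 '(': depth becomes 1
  Position 25 '(': depth becomes 2
  Position 26 ')': depth becomes 1
  Position 27 ')': depth becomes 0
Maximum depth reached: 3

3


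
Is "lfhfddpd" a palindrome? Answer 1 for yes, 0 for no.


Input: lfhfddpd
Reversed: dpddfhfl
  Compare pos 0 ('l') with pos 7 ('d'): MISMATCH
  Compare pos 1 ('f') with pos 6 ('p'): MISMATCH
  Compare pos 2 ('h') with pos 5 ('d'): MISMATCH
  Compare pos 3 ('f') with pos 4 ('d'): MISMATCH
Result: not a palindrome

0


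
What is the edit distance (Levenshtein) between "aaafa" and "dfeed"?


Computing edit distance: "aaafa" -> "dfeed"
DP table:
           d    f    e    e    d
      0    1    2    3    4    5
  a   1    1    2    3    4    5
  a   2    2    2    3    4    5
  a   3    3    3    3    4    5
  f   4    4    3    4    4    5
  a   5    5    4    4    5    5
Edit distance = dp[5][5] = 5

5


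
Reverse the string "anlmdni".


Input: anlmdni
Reading characters right to left:
  Position 6: 'i'
  Position 5: 'n'
  Position 4: 'd'
  Position 3: 'm'
  Position 2: 'l'
  Position 1: 'n'
  Position 0: 'a'
Reversed: indmlna

indmlna


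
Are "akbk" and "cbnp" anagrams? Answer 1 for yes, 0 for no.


Strings: "akbk", "cbnp"
Sorted first:  abkk
Sorted second: bcnp
Differ at position 0: 'a' vs 'b' => not anagrams

0


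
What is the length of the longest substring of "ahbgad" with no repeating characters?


Input: "ahbgad"
Sliding window (track last position of each char):
  Position 0 ('a'): window [0,0] length 1 -- new best
  Position 1 ('h'): window [0,1] length 2 -- new best
  Position 2 ('b'): window [0,2] length 3 -- new best
  Position 3 ('g'): window [0,3] length 4 -- new best
  Position 4 ('a'): repeat (last at 0), move window start to 1
  Position 4 ('a'): window [1,4] length 4
  Position 5 ('d'): window [1,5] length 5 -- new best
Longest substring with no repeats: "hbgad" with length 5

5


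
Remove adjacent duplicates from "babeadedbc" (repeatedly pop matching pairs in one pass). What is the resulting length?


Input: babeadedbc
Stack-based adjacent duplicate removal:
  Read 'b': push. Stack: b
  Read 'a': push. Stack: ba
  Read 'b': push. Stack: bab
  Read 'e': push. Stack: babe
  Read 'a': push. Stack: babea
  Read 'd': push. Stack: babead
  Read 'e': push. Stack: babeade
  Read 'd': push. Stack: babeaded
  Read 'b': push. Stack: babeadedb
  Read 'c': push. Stack: babeadedbc
Final stack: "babeadedbc" (length 10)

10


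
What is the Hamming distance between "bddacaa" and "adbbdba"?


Comparing "bddacaa" and "adbbdba" position by position:
  Position 0: 'b' vs 'a' => differ
  Position 1: 'd' vs 'd' => same
  Position 2: 'd' vs 'b' => differ
  Position 3: 'a' vs 'b' => differ
  Position 4: 'c' vs 'd' => differ
  Position 5: 'a' vs 'b' => differ
  Position 6: 'a' vs 'a' => same
Total differences (Hamming distance): 5

5


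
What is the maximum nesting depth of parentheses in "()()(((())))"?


Input: "()()(((())))"
Tracking depth:
  Position 0 '(': depth becomes 1
  Position 1 ')': depth becomes 0
  Position 2 '(': depth becomes 1
  Position 3 ')': depth becomes 0
  Position 4 '(': depth becomes 1
  Position 5 '(': depth becomes 2
  Position 6 '(': depth becomes 3
  Position 7 '(': depth becomes 4
  Position 8 ')': depth becomes 3
  Position 9 ')': depth becomes 2
  Position 10 ')': depth becomes 1
  Position 11 ')': depth becomes 0
Maximum depth reached: 4

4


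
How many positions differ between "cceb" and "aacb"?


Comparing "cceb" and "aacb" position by position:
  Position 0: 'c' vs 'a' => DIFFER
  Position 1: 'c' vs 'a' => DIFFER
  Position 2: 'e' vs 'c' => DIFFER
  Position 3: 'b' vs 'b' => same
Positions that differ: 3

3


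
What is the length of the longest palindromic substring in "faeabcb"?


Input: "faeabcb"
Checking substrings for palindromes:
  [1:4] "aea" (len 3) => palindrome
  [4:7] "bcb" (len 3) => palindrome
Longest palindromic substring: "aea" with length 3

3


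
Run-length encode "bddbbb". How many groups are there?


Input: bddbbb
Scanning for consecutive runs:
  Group 1: 'b' x 1 (positions 0-0)
  Group 2: 'd' x 2 (positions 1-2)
  Group 3: 'b' x 3 (positions 3-5)
Total groups: 3

3


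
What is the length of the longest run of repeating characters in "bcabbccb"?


Input: "bcabbccb"
Scanning for longest run:
  Position 1 ('c'): new char, reset run to 1
  Position 2 ('a'): new char, reset run to 1
  Position 3 ('b'): new char, reset run to 1
  Position 4 ('b'): continues run of 'b', length=2
  Position 5 ('c'): new char, reset run to 1
  Position 6 ('c'): continues run of 'c', length=2
  Position 7 ('b'): new char, reset run to 1
Longest run: 'b' with length 2

2


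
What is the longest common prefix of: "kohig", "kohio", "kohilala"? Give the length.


Words: kohig, kohio, kohilala
  Position 0: all 'k' => match
  Position 1: all 'o' => match
  Position 2: all 'h' => match
  Position 3: all 'i' => match
  Position 4: ('g', 'o', 'l') => mismatch, stop
LCP = "kohi" (length 4)

4


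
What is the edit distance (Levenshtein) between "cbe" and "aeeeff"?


Computing edit distance: "cbe" -> "aeeeff"
DP table:
           a    e    e    e    f    f
      0    1    2    3    4    5    6
  c   1    1    2    3    4    5    6
  b   2    2    2    3    4    5    6
  e   3    3    2    2    3    4    5
Edit distance = dp[3][6] = 5

5


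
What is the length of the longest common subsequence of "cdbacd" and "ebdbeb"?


LCS of "cdbacd" and "ebdbeb"
DP table:
           e    b    d    b    e    b
      0    0    0    0    0    0    0
  c   0    0    0    0    0    0    0
  d   0    0    0    1    1    1    1
  b   0    0    1    1    2    2    2
  a   0    0    1    1    2    2    2
  c   0    0    1    1    2    2    2
  d   0    0    1    2    2    2    2
LCS length = dp[6][6] = 2

2


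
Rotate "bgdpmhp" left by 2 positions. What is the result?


Input: "bgdpmhp", rotate left by 2
First 2 characters: "bg"
Remaining characters: "dpmhp"
Concatenate remaining + first: "dpmhp" + "bg" = "dpmhpbg"

dpmhpbg


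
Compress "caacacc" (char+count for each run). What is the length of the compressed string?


Input: caacacc
Runs:
  'c' x 1 => "c1"
  'a' x 2 => "a2"
  'c' x 1 => "c1"
  'a' x 1 => "a1"
  'c' x 2 => "c2"
Compressed: "c1a2c1a1c2"
Compressed length: 10

10


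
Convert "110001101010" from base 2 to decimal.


Input: "110001101010" in base 2
Positional expansion:
  Digit '1' (value 1) x 2^11 = 2048
  Digit '1' (value 1) x 2^10 = 1024
  Digit '0' (value 0) x 2^9 = 0
  Digit '0' (value 0) x 2^8 = 0
  Digit '0' (value 0) x 2^7 = 0
  Digit '1' (value 1) x 2^6 = 64
  Digit '1' (value 1) x 2^5 = 32
  Digit '0' (value 0) x 2^4 = 0
  Digit '1' (value 1) x 2^3 = 8
  Digit '0' (value 0) x 2^2 = 0
  Digit '1' (value 1) x 2^1 = 2
  Digit '0' (value 0) x 2^0 = 0
Sum = 3178

3178


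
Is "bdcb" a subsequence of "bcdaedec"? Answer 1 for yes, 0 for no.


Check if "bdcb" is a subsequence of "bcdaedec"
Greedy scan:
  Position 0 ('b'): matches sub[0] = 'b'
  Position 1 ('c'): no match needed
  Position 2 ('d'): matches sub[1] = 'd'
  Position 3 ('a'): no match needed
  Position 4 ('e'): no match needed
  Position 5 ('d'): no match needed
  Position 6 ('e'): no match needed
  Position 7 ('c'): matches sub[2] = 'c'
Only matched 3/4 characters => not a subsequence

0


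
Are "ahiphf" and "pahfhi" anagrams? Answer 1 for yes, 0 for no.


Strings: "ahiphf", "pahfhi"
Sorted first:  afhhip
Sorted second: afhhip
Sorted forms match => anagrams

1


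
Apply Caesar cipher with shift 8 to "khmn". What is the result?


Caesar cipher: shift "khmn" by 8
  'k' (pos 10) + 8 = pos 18 = 's'
  'h' (pos 7) + 8 = pos 15 = 'p'
  'm' (pos 12) + 8 = pos 20 = 'u'
  'n' (pos 13) + 8 = pos 21 = 'v'
Result: spuv

spuv


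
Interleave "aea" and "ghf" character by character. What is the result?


Interleaving "aea" and "ghf":
  Position 0: 'a' from first, 'g' from second => "ag"
  Position 1: 'e' from first, 'h' from second => "eh"
  Position 2: 'a' from first, 'f' from second => "af"
Result: agehaf

agehaf


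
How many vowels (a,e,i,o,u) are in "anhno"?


Input: anhno
Checking each character:
  'a' at position 0: vowel (running total: 1)
  'n' at position 1: consonant
  'h' at position 2: consonant
  'n' at position 3: consonant
  'o' at position 4: vowel (running total: 2)
Total vowels: 2

2


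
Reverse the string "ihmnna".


Input: ihmnna
Reading characters right to left:
  Position 5: 'a'
  Position 4: 'n'
  Position 3: 'n'
  Position 2: 'm'
  Position 1: 'h'
  Position 0: 'i'
Reversed: annmhi

annmhi


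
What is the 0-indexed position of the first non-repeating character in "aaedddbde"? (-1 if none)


Input: aaedddbde
Character frequencies:
  'a': 2
  'b': 1
  'd': 4
  'e': 2
Scanning left to right for freq == 1:
  Position 0 ('a'): freq=2, skip
  Position 1 ('a'): freq=2, skip
  Position 2 ('e'): freq=2, skip
  Position 3 ('d'): freq=4, skip
  Position 4 ('d'): freq=4, skip
  Position 5 ('d'): freq=4, skip
  Position 6 ('b'): unique! => answer = 6

6


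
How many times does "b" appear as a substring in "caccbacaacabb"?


Searching for "b" in "caccbacaacabb"
Scanning each position:
  Position 0: "c" => no
  Position 1: "a" => no
  Position 2: "c" => no
  Position 3: "c" => no
  Position 4: "b" => MATCH
  Position 5: "a" => no
  Position 6: "c" => no
  Position 7: "a" => no
  Position 8: "a" => no
  Position 9: "c" => no
  Position 10: "a" => no
  Position 11: "b" => MATCH
  Position 12: "b" => MATCH
Total occurrences: 3

3


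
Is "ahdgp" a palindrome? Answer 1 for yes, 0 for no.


Input: ahdgp
Reversed: pgdha
  Compare pos 0 ('a') with pos 4 ('p'): MISMATCH
  Compare pos 1 ('h') with pos 3 ('g'): MISMATCH
Result: not a palindrome

0


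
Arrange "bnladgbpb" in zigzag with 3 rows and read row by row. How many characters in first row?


Zigzag "bnladgbpb" into 3 rows:
Placing characters:
  'b' => row 0
  'n' => row 1
  'l' => row 2
  'a' => row 1
  'd' => row 0
  'g' => row 1
  'b' => row 2
  'p' => row 1
  'b' => row 0
Rows:
  Row 0: "bdb"
  Row 1: "nagp"
  Row 2: "lb"
First row length: 3

3


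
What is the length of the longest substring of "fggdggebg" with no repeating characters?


Input: "fggdggebg"
Sliding window (track last position of each char):
  Position 0 ('f'): window [0,0] length 1 -- new best
  Position 1 ('g'): window [0,1] length 2 -- new best
  Position 2 ('g'): repeat (last at 1), move window start to 2
  Position 2 ('g'): window [2,2] length 1
  Position 3 ('d'): window [2,3] length 2
  Position 4 ('g'): repeat (last at 2), move window start to 3
  Position 4 ('g'): window [3,4] length 2
  Position 5 ('g'): repeat (last at 4), move window start to 5
  Position 5 ('g'): window [5,5] length 1
  Position 6 ('e'): window [5,6] length 2
  Position 7 ('b'): window [5,7] length 3 -- new best
  Position 8 ('g'): repeat (last at 5), move window start to 6
  Position 8 ('g'): window [6,8] length 3
Longest substring with no repeats: "geb" with length 3

3


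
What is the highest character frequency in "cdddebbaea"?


Input: cdddebbaea
Character counts:
  'a': 2
  'b': 2
  'c': 1
  'd': 3
  'e': 2
Maximum frequency: 3

3


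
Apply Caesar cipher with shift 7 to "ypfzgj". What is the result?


Caesar cipher: shift "ypfzgj" by 7
  'y' (pos 24) + 7 = pos 5 = 'f'
  'p' (pos 15) + 7 = pos 22 = 'w'
  'f' (pos 5) + 7 = pos 12 = 'm'
  'z' (pos 25) + 7 = pos 6 = 'g'
  'g' (pos 6) + 7 = pos 13 = 'n'
  'j' (pos 9) + 7 = pos 16 = 'q'
Result: fwmgnq

fwmgnq


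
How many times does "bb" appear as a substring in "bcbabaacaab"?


Searching for "bb" in "bcbabaacaab"
Scanning each position:
  Position 0: "bc" => no
  Position 1: "cb" => no
  Position 2: "ba" => no
  Position 3: "ab" => no
  Position 4: "ba" => no
  Position 5: "aa" => no
  Position 6: "ac" => no
  Position 7: "ca" => no
  Position 8: "aa" => no
  Position 9: "ab" => no
Total occurrences: 0

0


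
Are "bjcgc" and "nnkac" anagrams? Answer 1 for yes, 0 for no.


Strings: "bjcgc", "nnkac"
Sorted first:  bccgj
Sorted second: acknn
Differ at position 0: 'b' vs 'a' => not anagrams

0


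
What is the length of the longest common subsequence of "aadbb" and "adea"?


LCS of "aadbb" and "adea"
DP table:
           a    d    e    a
      0    0    0    0    0
  a   0    1    1    1    1
  a   0    1    1    1    2
  d   0    1    2    2    2
  b   0    1    2    2    2
  b   0    1    2    2    2
LCS length = dp[5][4] = 2

2


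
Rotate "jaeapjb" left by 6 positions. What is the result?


Input: "jaeapjb", rotate left by 6
First 6 characters: "jaeapj"
Remaining characters: "b"
Concatenate remaining + first: "b" + "jaeapj" = "bjaeapj"

bjaeapj


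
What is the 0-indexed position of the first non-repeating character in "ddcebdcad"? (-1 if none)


Input: ddcebdcad
Character frequencies:
  'a': 1
  'b': 1
  'c': 2
  'd': 4
  'e': 1
Scanning left to right for freq == 1:
  Position 0 ('d'): freq=4, skip
  Position 1 ('d'): freq=4, skip
  Position 2 ('c'): freq=2, skip
  Position 3 ('e'): unique! => answer = 3

3


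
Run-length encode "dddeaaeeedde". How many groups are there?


Input: dddeaaeeedde
Scanning for consecutive runs:
  Group 1: 'd' x 3 (positions 0-2)
  Group 2: 'e' x 1 (positions 3-3)
  Group 3: 'a' x 2 (positions 4-5)
  Group 4: 'e' x 3 (positions 6-8)
  Group 5: 'd' x 2 (positions 9-10)
  Group 6: 'e' x 1 (positions 11-11)
Total groups: 6

6


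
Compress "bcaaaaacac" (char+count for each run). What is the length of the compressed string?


Input: bcaaaaacac
Runs:
  'b' x 1 => "b1"
  'c' x 1 => "c1"
  'a' x 5 => "a5"
  'c' x 1 => "c1"
  'a' x 1 => "a1"
  'c' x 1 => "c1"
Compressed: "b1c1a5c1a1c1"
Compressed length: 12

12


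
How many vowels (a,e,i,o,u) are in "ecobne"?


Input: ecobne
Checking each character:
  'e' at position 0: vowel (running total: 1)
  'c' at position 1: consonant
  'o' at position 2: vowel (running total: 2)
  'b' at position 3: consonant
  'n' at position 4: consonant
  'e' at position 5: vowel (running total: 3)
Total vowels: 3

3


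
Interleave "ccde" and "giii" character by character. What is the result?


Interleaving "ccde" and "giii":
  Position 0: 'c' from first, 'g' from second => "cg"
  Position 1: 'c' from first, 'i' from second => "ci"
  Position 2: 'd' from first, 'i' from second => "di"
  Position 3: 'e' from first, 'i' from second => "ei"
Result: cgcidiei

cgcidiei


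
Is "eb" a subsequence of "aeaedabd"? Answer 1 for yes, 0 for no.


Check if "eb" is a subsequence of "aeaedabd"
Greedy scan:
  Position 0 ('a'): no match needed
  Position 1 ('e'): matches sub[0] = 'e'
  Position 2 ('a'): no match needed
  Position 3 ('e'): no match needed
  Position 4 ('d'): no match needed
  Position 5 ('a'): no match needed
  Position 6 ('b'): matches sub[1] = 'b'
  Position 7 ('d'): no match needed
All 2 characters matched => is a subsequence

1


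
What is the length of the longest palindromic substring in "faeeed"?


Input: "faeeed"
Checking substrings for palindromes:
  [2:5] "eee" (len 3) => palindrome
  [2:4] "ee" (len 2) => palindrome
  [3:5] "ee" (len 2) => palindrome
Longest palindromic substring: "eee" with length 3

3


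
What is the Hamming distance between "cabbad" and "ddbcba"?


Comparing "cabbad" and "ddbcba" position by position:
  Position 0: 'c' vs 'd' => differ
  Position 1: 'a' vs 'd' => differ
  Position 2: 'b' vs 'b' => same
  Position 3: 'b' vs 'c' => differ
  Position 4: 'a' vs 'b' => differ
  Position 5: 'd' vs 'a' => differ
Total differences (Hamming distance): 5

5


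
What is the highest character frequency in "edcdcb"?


Input: edcdcb
Character counts:
  'b': 1
  'c': 2
  'd': 2
  'e': 1
Maximum frequency: 2

2


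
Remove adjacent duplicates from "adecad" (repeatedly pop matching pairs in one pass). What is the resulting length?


Input: adecad
Stack-based adjacent duplicate removal:
  Read 'a': push. Stack: a
  Read 'd': push. Stack: ad
  Read 'e': push. Stack: ade
  Read 'c': push. Stack: adec
  Read 'a': push. Stack: adeca
  Read 'd': push. Stack: adecad
Final stack: "adecad" (length 6)

6


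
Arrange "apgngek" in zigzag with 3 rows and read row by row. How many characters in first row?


Zigzag "apgngek" into 3 rows:
Placing characters:
  'a' => row 0
  'p' => row 1
  'g' => row 2
  'n' => row 1
  'g' => row 0
  'e' => row 1
  'k' => row 2
Rows:
  Row 0: "ag"
  Row 1: "pne"
  Row 2: "gk"
First row length: 2

2


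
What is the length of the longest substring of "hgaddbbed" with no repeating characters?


Input: "hgaddbbed"
Sliding window (track last position of each char):
  Position 0 ('h'): window [0,0] length 1 -- new best
  Position 1 ('g'): window [0,1] length 2 -- new best
  Position 2 ('a'): window [0,2] length 3 -- new best
  Position 3 ('d'): window [0,3] length 4 -- new best
  Position 4 ('d'): repeat (last at 3), move window start to 4
  Position 4 ('d'): window [4,4] length 1
  Position 5 ('b'): window [4,5] length 2
  Position 6 ('b'): repeat (last at 5), move window start to 6
  Position 6 ('b'): window [6,6] length 1
  Position 7 ('e'): window [6,7] length 2
  Position 8 ('d'): window [6,8] length 3
Longest substring with no repeats: "hgad" with length 4

4


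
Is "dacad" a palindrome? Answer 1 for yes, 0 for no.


Input: dacad
Reversed: dacad
  Compare pos 0 ('d') with pos 4 ('d'): match
  Compare pos 1 ('a') with pos 3 ('a'): match
Result: palindrome

1


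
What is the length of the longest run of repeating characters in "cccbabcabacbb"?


Input: "cccbabcabacbb"
Scanning for longest run:
  Position 1 ('c'): continues run of 'c', length=2
  Position 2 ('c'): continues run of 'c', length=3
  Position 3 ('b'): new char, reset run to 1
  Position 4 ('a'): new char, reset run to 1
  Position 5 ('b'): new char, reset run to 1
  Position 6 ('c'): new char, reset run to 1
  Position 7 ('a'): new char, reset run to 1
  Position 8 ('b'): new char, reset run to 1
  Position 9 ('a'): new char, reset run to 1
  Position 10 ('c'): new char, reset run to 1
  Position 11 ('b'): new char, reset run to 1
  Position 12 ('b'): continues run of 'b', length=2
Longest run: 'c' with length 3

3


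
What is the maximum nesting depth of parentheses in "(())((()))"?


Input: "(())((()))"
Tracking depth:
  Position 0 '(': depth becomes 1
  Position 1 '(': depth becomes 2
  Position 2 ')': depth becomes 1
  Position 3 ')': depth becomes 0
  Position 4 '(': depth becomes 1
  Position 5 '(': depth becomes 2
  Position 6 '(': depth becomes 3
  Position 7 ')': depth becomes 2
  Position 8 ')': depth becomes 1
  Position 9 ')': depth becomes 0
Maximum depth reached: 3

3


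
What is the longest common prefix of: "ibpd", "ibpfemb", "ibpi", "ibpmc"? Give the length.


Words: ibpd, ibpfemb, ibpi, ibpmc
  Position 0: all 'i' => match
  Position 1: all 'b' => match
  Position 2: all 'p' => match
  Position 3: ('d', 'f', 'i', 'm') => mismatch, stop
LCP = "ibp" (length 3)

3


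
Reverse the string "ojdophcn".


Input: ojdophcn
Reading characters right to left:
  Position 7: 'n'
  Position 6: 'c'
  Position 5: 'h'
  Position 4: 'p'
  Position 3: 'o'
  Position 2: 'd'
  Position 1: 'j'
  Position 0: 'o'
Reversed: nchpodjo

nchpodjo


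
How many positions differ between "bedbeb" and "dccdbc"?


Comparing "bedbeb" and "dccdbc" position by position:
  Position 0: 'b' vs 'd' => DIFFER
  Position 1: 'e' vs 'c' => DIFFER
  Position 2: 'd' vs 'c' => DIFFER
  Position 3: 'b' vs 'd' => DIFFER
  Position 4: 'e' vs 'b' => DIFFER
  Position 5: 'b' vs 'c' => DIFFER
Positions that differ: 6

6


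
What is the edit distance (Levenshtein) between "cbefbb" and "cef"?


Computing edit distance: "cbefbb" -> "cef"
DP table:
           c    e    f
      0    1    2    3
  c   1    0    1    2
  b   2    1    1    2
  e   3    2    1    2
  f   4    3    2    1
  b   5    4    3    2
  b   6    5    4    3
Edit distance = dp[6][3] = 3

3


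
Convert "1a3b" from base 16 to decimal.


Input: "1a3b" in base 16
Positional expansion:
  Digit '1' (value 1) x 16^3 = 4096
  Digit 'a' (value 10) x 16^2 = 2560
  Digit '3' (value 3) x 16^1 = 48
  Digit 'b' (value 11) x 16^0 = 11
Sum = 6715

6715


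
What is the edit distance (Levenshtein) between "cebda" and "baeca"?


Computing edit distance: "cebda" -> "baeca"
DP table:
           b    a    e    c    a
      0    1    2    3    4    5
  c   1    1    2    3    3    4
  e   2    2    2    2    3    4
  b   3    2    3    3    3    4
  d   4    3    3    4    4    4
  a   5    4    3    4    5    4
Edit distance = dp[5][5] = 4

4


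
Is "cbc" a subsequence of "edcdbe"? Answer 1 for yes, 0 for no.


Check if "cbc" is a subsequence of "edcdbe"
Greedy scan:
  Position 0 ('e'): no match needed
  Position 1 ('d'): no match needed
  Position 2 ('c'): matches sub[0] = 'c'
  Position 3 ('d'): no match needed
  Position 4 ('b'): matches sub[1] = 'b'
  Position 5 ('e'): no match needed
Only matched 2/3 characters => not a subsequence

0


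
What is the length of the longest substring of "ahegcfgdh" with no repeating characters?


Input: "ahegcfgdh"
Sliding window (track last position of each char):
  Position 0 ('a'): window [0,0] length 1 -- new best
  Position 1 ('h'): window [0,1] length 2 -- new best
  Position 2 ('e'): window [0,2] length 3 -- new best
  Position 3 ('g'): window [0,3] length 4 -- new best
  Position 4 ('c'): window [0,4] length 5 -- new best
  Position 5 ('f'): window [0,5] length 6 -- new best
  Position 6 ('g'): repeat (last at 3), move window start to 4
  Position 6 ('g'): window [4,6] length 3
  Position 7 ('d'): window [4,7] length 4
  Position 8 ('h'): window [4,8] length 5
Longest substring with no repeats: "ahegcf" with length 6

6


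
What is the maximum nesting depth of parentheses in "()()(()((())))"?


Input: "()()(()((())))"
Tracking depth:
  Position 0 '(': depth becomes 1
  Position 1 ')': depth becomes 0
  Position 2 '(': depth becomes 1
  Position 3 ')': depth becomes 0
  Position 4 '(': depth becomes 1
  Position 5 '(': depth becomes 2
  Position 6 ')': depth becomes 1
  Position 7 '(': depth becomes 2
  Position 8 '(': depth becomes 3
  Position 9 '(': depth becomes 4
  Position 10 ')': depth becomes 3
  Position 11 ')': depth becomes 2
  Position 12 ')': depth becomes 1
  Position 13 ')': depth becomes 0
Maximum depth reached: 4

4


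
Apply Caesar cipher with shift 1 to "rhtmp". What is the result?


Caesar cipher: shift "rhtmp" by 1
  'r' (pos 17) + 1 = pos 18 = 's'
  'h' (pos 7) + 1 = pos 8 = 'i'
  't' (pos 19) + 1 = pos 20 = 'u'
  'm' (pos 12) + 1 = pos 13 = 'n'
  'p' (pos 15) + 1 = pos 16 = 'q'
Result: siunq

siunq


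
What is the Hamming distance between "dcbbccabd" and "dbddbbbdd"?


Comparing "dcbbccabd" and "dbddbbbdd" position by position:
  Position 0: 'd' vs 'd' => same
  Position 1: 'c' vs 'b' => differ
  Position 2: 'b' vs 'd' => differ
  Position 3: 'b' vs 'd' => differ
  Position 4: 'c' vs 'b' => differ
  Position 5: 'c' vs 'b' => differ
  Position 6: 'a' vs 'b' => differ
  Position 7: 'b' vs 'd' => differ
  Position 8: 'd' vs 'd' => same
Total differences (Hamming distance): 7

7


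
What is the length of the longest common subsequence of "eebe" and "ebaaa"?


LCS of "eebe" and "ebaaa"
DP table:
           e    b    a    a    a
      0    0    0    0    0    0
  e   0    1    1    1    1    1
  e   0    1    1    1    1    1
  b   0    1    2    2    2    2
  e   0    1    2    2    2    2
LCS length = dp[4][5] = 2

2


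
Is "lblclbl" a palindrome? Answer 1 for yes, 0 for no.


Input: lblclbl
Reversed: lblclbl
  Compare pos 0 ('l') with pos 6 ('l'): match
  Compare pos 1 ('b') with pos 5 ('b'): match
  Compare pos 2 ('l') with pos 4 ('l'): match
Result: palindrome

1


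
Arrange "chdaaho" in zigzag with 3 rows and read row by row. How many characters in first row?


Zigzag "chdaaho" into 3 rows:
Placing characters:
  'c' => row 0
  'h' => row 1
  'd' => row 2
  'a' => row 1
  'a' => row 0
  'h' => row 1
  'o' => row 2
Rows:
  Row 0: "ca"
  Row 1: "hah"
  Row 2: "do"
First row length: 2

2


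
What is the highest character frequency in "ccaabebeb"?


Input: ccaabebeb
Character counts:
  'a': 2
  'b': 3
  'c': 2
  'e': 2
Maximum frequency: 3

3


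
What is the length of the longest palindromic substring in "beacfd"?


Input: "beacfd"
Checking substrings for palindromes:
  No multi-char palindromic substrings found
Longest palindromic substring: "b" with length 1

1


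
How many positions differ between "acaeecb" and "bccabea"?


Comparing "acaeecb" and "bccabea" position by position:
  Position 0: 'a' vs 'b' => DIFFER
  Position 1: 'c' vs 'c' => same
  Position 2: 'a' vs 'c' => DIFFER
  Position 3: 'e' vs 'a' => DIFFER
  Position 4: 'e' vs 'b' => DIFFER
  Position 5: 'c' vs 'e' => DIFFER
  Position 6: 'b' vs 'a' => DIFFER
Positions that differ: 6

6


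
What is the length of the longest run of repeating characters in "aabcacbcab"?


Input: "aabcacbcab"
Scanning for longest run:
  Position 1 ('a'): continues run of 'a', length=2
  Position 2 ('b'): new char, reset run to 1
  Position 3 ('c'): new char, reset run to 1
  Position 4 ('a'): new char, reset run to 1
  Position 5 ('c'): new char, reset run to 1
  Position 6 ('b'): new char, reset run to 1
  Position 7 ('c'): new char, reset run to 1
  Position 8 ('a'): new char, reset run to 1
  Position 9 ('b'): new char, reset run to 1
Longest run: 'a' with length 2

2


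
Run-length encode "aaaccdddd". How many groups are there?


Input: aaaccdddd
Scanning for consecutive runs:
  Group 1: 'a' x 3 (positions 0-2)
  Group 2: 'c' x 2 (positions 3-4)
  Group 3: 'd' x 4 (positions 5-8)
Total groups: 3

3


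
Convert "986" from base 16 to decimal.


Input: "986" in base 16
Positional expansion:
  Digit '9' (value 9) x 16^2 = 2304
  Digit '8' (value 8) x 16^1 = 128
  Digit '6' (value 6) x 16^0 = 6
Sum = 2438

2438


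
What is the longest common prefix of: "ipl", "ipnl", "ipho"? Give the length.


Words: ipl, ipnl, ipho
  Position 0: all 'i' => match
  Position 1: all 'p' => match
  Position 2: ('l', 'n', 'h') => mismatch, stop
LCP = "ip" (length 2)

2


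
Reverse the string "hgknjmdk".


Input: hgknjmdk
Reading characters right to left:
  Position 7: 'k'
  Position 6: 'd'
  Position 5: 'm'
  Position 4: 'j'
  Position 3: 'n'
  Position 2: 'k'
  Position 1: 'g'
  Position 0: 'h'
Reversed: kdmjnkgh

kdmjnkgh


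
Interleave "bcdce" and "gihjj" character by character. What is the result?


Interleaving "bcdce" and "gihjj":
  Position 0: 'b' from first, 'g' from second => "bg"
  Position 1: 'c' from first, 'i' from second => "ci"
  Position 2: 'd' from first, 'h' from second => "dh"
  Position 3: 'c' from first, 'j' from second => "cj"
  Position 4: 'e' from first, 'j' from second => "ej"
Result: bgcidhcjej

bgcidhcjej


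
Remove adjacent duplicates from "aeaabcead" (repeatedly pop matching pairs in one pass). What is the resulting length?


Input: aeaabcead
Stack-based adjacent duplicate removal:
  Read 'a': push. Stack: a
  Read 'e': push. Stack: ae
  Read 'a': push. Stack: aea
  Read 'a': matches stack top 'a' => pop. Stack: ae
  Read 'b': push. Stack: aeb
  Read 'c': push. Stack: aebc
  Read 'e': push. Stack: aebce
  Read 'a': push. Stack: aebcea
  Read 'd': push. Stack: aebcead
Final stack: "aebcead" (length 7)

7


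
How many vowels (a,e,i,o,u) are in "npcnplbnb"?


Input: npcnplbnb
Checking each character:
  'n' at position 0: consonant
  'p' at position 1: consonant
  'c' at position 2: consonant
  'n' at position 3: consonant
  'p' at position 4: consonant
  'l' at position 5: consonant
  'b' at position 6: consonant
  'n' at position 7: consonant
  'b' at position 8: consonant
Total vowels: 0

0


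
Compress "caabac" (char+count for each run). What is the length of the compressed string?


Input: caabac
Runs:
  'c' x 1 => "c1"
  'a' x 2 => "a2"
  'b' x 1 => "b1"
  'a' x 1 => "a1"
  'c' x 1 => "c1"
Compressed: "c1a2b1a1c1"
Compressed length: 10

10


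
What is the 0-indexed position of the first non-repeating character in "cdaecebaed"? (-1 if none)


Input: cdaecebaed
Character frequencies:
  'a': 2
  'b': 1
  'c': 2
  'd': 2
  'e': 3
Scanning left to right for freq == 1:
  Position 0 ('c'): freq=2, skip
  Position 1 ('d'): freq=2, skip
  Position 2 ('a'): freq=2, skip
  Position 3 ('e'): freq=3, skip
  Position 4 ('c'): freq=2, skip
  Position 5 ('e'): freq=3, skip
  Position 6 ('b'): unique! => answer = 6

6


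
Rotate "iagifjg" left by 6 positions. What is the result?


Input: "iagifjg", rotate left by 6
First 6 characters: "iagifj"
Remaining characters: "g"
Concatenate remaining + first: "g" + "iagifj" = "giagifj"

giagifj


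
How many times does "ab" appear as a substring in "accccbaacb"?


Searching for "ab" in "accccbaacb"
Scanning each position:
  Position 0: "ac" => no
  Position 1: "cc" => no
  Position 2: "cc" => no
  Position 3: "cc" => no
  Position 4: "cb" => no
  Position 5: "ba" => no
  Position 6: "aa" => no
  Position 7: "ac" => no
  Position 8: "cb" => no
Total occurrences: 0

0


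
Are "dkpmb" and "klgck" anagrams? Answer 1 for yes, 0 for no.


Strings: "dkpmb", "klgck"
Sorted first:  bdkmp
Sorted second: cgkkl
Differ at position 0: 'b' vs 'c' => not anagrams

0


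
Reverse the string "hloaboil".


Input: hloaboil
Reading characters right to left:
  Position 7: 'l'
  Position 6: 'i'
  Position 5: 'o'
  Position 4: 'b'
  Position 3: 'a'
  Position 2: 'o'
  Position 1: 'l'
  Position 0: 'h'
Reversed: liobaolh

liobaolh


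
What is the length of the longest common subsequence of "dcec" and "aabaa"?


LCS of "dcec" and "aabaa"
DP table:
           a    a    b    a    a
      0    0    0    0    0    0
  d   0    0    0    0    0    0
  c   0    0    0    0    0    0
  e   0    0    0    0    0    0
  c   0    0    0    0    0    0
LCS length = dp[4][5] = 0

0


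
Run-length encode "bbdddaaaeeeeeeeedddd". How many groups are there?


Input: bbdddaaaeeeeeeeedddd
Scanning for consecutive runs:
  Group 1: 'b' x 2 (positions 0-1)
  Group 2: 'd' x 3 (positions 2-4)
  Group 3: 'a' x 3 (positions 5-7)
  Group 4: 'e' x 8 (positions 8-15)
  Group 5: 'd' x 4 (positions 16-19)
Total groups: 5

5


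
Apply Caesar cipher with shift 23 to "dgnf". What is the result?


Caesar cipher: shift "dgnf" by 23
  'd' (pos 3) + 23 = pos 0 = 'a'
  'g' (pos 6) + 23 = pos 3 = 'd'
  'n' (pos 13) + 23 = pos 10 = 'k'
  'f' (pos 5) + 23 = pos 2 = 'c'
Result: adkc

adkc


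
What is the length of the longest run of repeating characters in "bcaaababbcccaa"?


Input: "bcaaababbcccaa"
Scanning for longest run:
  Position 1 ('c'): new char, reset run to 1
  Position 2 ('a'): new char, reset run to 1
  Position 3 ('a'): continues run of 'a', length=2
  Position 4 ('a'): continues run of 'a', length=3
  Position 5 ('b'): new char, reset run to 1
  Position 6 ('a'): new char, reset run to 1
  Position 7 ('b'): new char, reset run to 1
  Position 8 ('b'): continues run of 'b', length=2
  Position 9 ('c'): new char, reset run to 1
  Position 10 ('c'): continues run of 'c', length=2
  Position 11 ('c'): continues run of 'c', length=3
  Position 12 ('a'): new char, reset run to 1
  Position 13 ('a'): continues run of 'a', length=2
Longest run: 'a' with length 3

3


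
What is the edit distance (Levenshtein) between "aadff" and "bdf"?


Computing edit distance: "aadff" -> "bdf"
DP table:
           b    d    f
      0    1    2    3
  a   1    1    2    3
  a   2    2    2    3
  d   3    3    2    3
  f   4    4    3    2
  f   5    5    4    3
Edit distance = dp[5][3] = 3

3


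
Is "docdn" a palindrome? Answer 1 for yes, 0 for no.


Input: docdn
Reversed: ndcod
  Compare pos 0 ('d') with pos 4 ('n'): MISMATCH
  Compare pos 1 ('o') with pos 3 ('d'): MISMATCH
Result: not a palindrome

0


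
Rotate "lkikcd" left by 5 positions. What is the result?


Input: "lkikcd", rotate left by 5
First 5 characters: "lkikc"
Remaining characters: "d"
Concatenate remaining + first: "d" + "lkikc" = "dlkikc"

dlkikc


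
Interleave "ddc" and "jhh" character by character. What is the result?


Interleaving "ddc" and "jhh":
  Position 0: 'd' from first, 'j' from second => "dj"
  Position 1: 'd' from first, 'h' from second => "dh"
  Position 2: 'c' from first, 'h' from second => "ch"
Result: djdhch

djdhch


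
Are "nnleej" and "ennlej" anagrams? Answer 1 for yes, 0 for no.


Strings: "nnleej", "ennlej"
Sorted first:  eejlnn
Sorted second: eejlnn
Sorted forms match => anagrams

1


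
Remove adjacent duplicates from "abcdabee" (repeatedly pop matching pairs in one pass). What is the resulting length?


Input: abcdabee
Stack-based adjacent duplicate removal:
  Read 'a': push. Stack: a
  Read 'b': push. Stack: ab
  Read 'c': push. Stack: abc
  Read 'd': push. Stack: abcd
  Read 'a': push. Stack: abcda
  Read 'b': push. Stack: abcdab
  Read 'e': push. Stack: abcdabe
  Read 'e': matches stack top 'e' => pop. Stack: abcdab
Final stack: "abcdab" (length 6)

6


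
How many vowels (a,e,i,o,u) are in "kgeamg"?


Input: kgeamg
Checking each character:
  'k' at position 0: consonant
  'g' at position 1: consonant
  'e' at position 2: vowel (running total: 1)
  'a' at position 3: vowel (running total: 2)
  'm' at position 4: consonant
  'g' at position 5: consonant
Total vowels: 2

2
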